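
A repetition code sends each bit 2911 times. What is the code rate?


Rate = k/n = 1/2911

1/2911


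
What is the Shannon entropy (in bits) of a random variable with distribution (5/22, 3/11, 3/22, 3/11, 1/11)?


H = -sum(p_i * log2(p_i)). Terms: -(5/22)*log2(5/22) = 0.485796; -(3/11)*log2(3/11) = 0.511219; -(3/22)*log2(3/22) = 0.391973; -(3/11)*log2(3/11) = 0.511219; -(1/11)*log2(1/11) = 0.314494. H = 0.485796 + 0.511219 + 0.391973 + 0.511219 + 0.314494 = 2.2147

2.2147 bits


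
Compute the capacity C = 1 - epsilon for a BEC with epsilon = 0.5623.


C = 1 - epsilon = 1 - 0.5623 = 0.4377

0.4377 bits


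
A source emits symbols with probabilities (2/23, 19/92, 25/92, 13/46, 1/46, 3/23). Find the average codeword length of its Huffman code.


Huffman construction (repeatedly merge the two least-probable nodes; each merge adds 1 bit to every symbol beneath it): 1/46 + 2/23 = 5/46; 5/46 + 3/23 = 11/46; 19/92 + 11/46 = 41/92; 25/92 + 13/46 = 51/92; 41/92 + 51/92 = 1. Resulting codeword lengths (in the order the probabilities were given): (4, 2, 2, 2, 4, 3). L_avg = sum(p_i * l_i) = 2/23*4 + 19/92*2 + 25/92*2 + 13/46*2 + 1/46*4 + 3/23*3 = 54/23 = 2.3478

2.3478 bits


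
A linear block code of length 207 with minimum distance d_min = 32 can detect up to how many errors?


Detection capability = d_min - 1 = 32 - 1 = 31

31 errors


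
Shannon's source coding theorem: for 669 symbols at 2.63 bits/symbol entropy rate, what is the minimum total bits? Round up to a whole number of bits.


Minimum bits >= n * H = 669 * 2.63 = 1759.47, rounded up to a whole number of bits = 1760

1760 bits


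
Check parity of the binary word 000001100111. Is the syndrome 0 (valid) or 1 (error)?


Syndrome = XOR of all bits = 0 XOR 0 XOR 0 XOR 0 XOR 0 XOR 1 XOR 1 XOR 0 XOR 0 XOR 1 XOR 1 XOR 1 = 1

1


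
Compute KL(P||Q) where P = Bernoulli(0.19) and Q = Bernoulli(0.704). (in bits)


KL = p*log2(p/q) + (1-p)*log2((1-p)/(1-q)) = 0.19*log2(0.19/0.704) + 0.81*log2(0.81/0.296) = 0.8174

0.8174 bits


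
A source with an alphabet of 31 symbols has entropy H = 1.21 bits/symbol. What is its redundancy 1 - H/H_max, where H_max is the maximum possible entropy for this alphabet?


H_max = log2(K) = log2(31) = 4.9542 bits/symbol. Redundancy = 1 - H/H_max = 1 - 1.21/4.9542 = 1 - 0.2442 = 0.7558

0.7558


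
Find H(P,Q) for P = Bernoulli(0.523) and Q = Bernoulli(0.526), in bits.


H(P,Q) = -p*log2(q) - (1-p)*log2(1-q). -0.523*log2(0.526) = 0.484751; -0.477*log2(0.474) = 0.513749. H(P,Q) = 0.484751 + 0.513749 = 0.9985

0.9985 bits


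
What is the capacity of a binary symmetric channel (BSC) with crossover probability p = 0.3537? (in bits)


H(p) = -p*log2(p) - (1-p)*log2(1-p) = -0.3537*log2(0.3537) - 0.6463*log2(0.6463) = 0.530338 + 0.406991 = 0.9373. C = 1 - H(p) = 1 - 0.9373 = 0.0627

0.0627 bits


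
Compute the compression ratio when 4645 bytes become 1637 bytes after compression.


Ratio = original / compressed = 4645 / 1637 = 2.8375

2.8375


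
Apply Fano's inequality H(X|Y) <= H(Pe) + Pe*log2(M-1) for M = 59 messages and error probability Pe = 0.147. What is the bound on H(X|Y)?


H(Pe) = -Pe*log2(Pe) - (1-Pe)*log2(1-Pe) = -0.147*log2(0.147) - 0.853*log2(0.853) = 0.406618 + 0.195663 = 0.6023. Pe*log2(M-1) = 0.147*log2(58) = 0.861123. Bound = H(Pe) + Pe*log2(M-1) = 0.406618 + 0.195663 + 0.861123 = 1.4634

1.4634 bits


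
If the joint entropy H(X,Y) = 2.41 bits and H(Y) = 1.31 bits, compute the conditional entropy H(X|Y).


H(X|Y) = H(X,Y) - H(Y) = 2.41 - 1.31 = 1.1

1.1 bits


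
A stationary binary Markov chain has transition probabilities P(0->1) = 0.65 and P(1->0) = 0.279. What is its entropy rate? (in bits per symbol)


Stationary distribution: pi_0 = p10/(p01+p10) = 0.3003, pi_1 = 0.6997. Entropy rate H' = pi_0*H(p01) + pi_1*H(p10) = 0.3003*0.9341 + 0.6997*0.8541 = 0.8781

0.8781 bits/symbol


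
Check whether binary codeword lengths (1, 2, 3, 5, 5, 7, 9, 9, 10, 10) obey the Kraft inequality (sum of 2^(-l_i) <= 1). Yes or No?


Kraft sum = sum(2^(-l_i)) = 0.9512, need <= 1. Result: satisfied (a binary prefix-free code with these lengths exists)

Yes


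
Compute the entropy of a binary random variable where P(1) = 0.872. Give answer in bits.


H = -p*log2(p) - (1-p)*log2(1-p). -0.872*log2(0.872) = 0.172307; -0.128*log2(0.128) = 0.379620. H = 0.172307 + 0.379620 = 0.5519

0.5519 bits


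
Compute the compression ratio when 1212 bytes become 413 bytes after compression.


Ratio = original / compressed = 1212 / 413 = 2.9346

2.9346


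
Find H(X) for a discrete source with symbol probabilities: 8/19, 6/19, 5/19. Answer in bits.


H = -sum(p_i * log2(p_i)). Terms: -(8/19)*log2(8/19) = 0.525443; -(6/19)*log2(6/19) = 0.525147; -(5/19)*log2(5/19) = 0.506842. H = 0.525443 + 0.525147 + 0.506842 = 1.5574

1.5574 bits


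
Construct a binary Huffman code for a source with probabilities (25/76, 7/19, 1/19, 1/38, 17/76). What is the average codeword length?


Huffman construction (repeatedly merge the two least-probable nodes; each merge adds 1 bit to every symbol beneath it): 1/38 + 1/19 = 3/38; 3/38 + 17/76 = 23/76; 23/76 + 25/76 = 12/19; 7/19 + 12/19 = 1. Resulting codeword lengths (in the order the probabilities were given): (2, 1, 4, 4, 3). L_avg = sum(p_i * l_i) = 25/76*2 + 7/19*1 + 1/19*4 + 1/38*4 + 17/76*3 = 153/76 = 2.0132

2.0132 bits


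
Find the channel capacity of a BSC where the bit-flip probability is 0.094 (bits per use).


H(p) = -p*log2(p) - (1-p)*log2(1-p) = -0.094*log2(0.094) - 0.906*log2(0.906) = 0.320652 + 0.129030 = 0.4497. C = 1 - H(p) = 1 - 0.4497 = 0.5503

0.5503 bits


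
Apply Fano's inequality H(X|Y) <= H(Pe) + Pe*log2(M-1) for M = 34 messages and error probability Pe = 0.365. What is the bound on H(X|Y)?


H(Pe) = -Pe*log2(Pe) - (1-Pe)*log2(1-Pe) = -0.365*log2(0.365) - 0.635*log2(0.635) = 0.530722 + 0.416034 = 0.9468. Pe*log2(M-1) = 0.365*log2(33) = 1.841204. Bound = H(Pe) + Pe*log2(M-1) = 0.530722 + 0.416034 + 1.841204 = 2.788

2.788 bits


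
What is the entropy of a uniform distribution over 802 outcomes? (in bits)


H = log2(n) = log2(802) = 9.6475

9.6475 bits


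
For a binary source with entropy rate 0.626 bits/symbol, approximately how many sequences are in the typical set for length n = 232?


log2|A_typical| = nH = 232 * 0.626 = 145.232, so |A_typical| ~ 2^145.232 = 5.238e+43

5.238e+43


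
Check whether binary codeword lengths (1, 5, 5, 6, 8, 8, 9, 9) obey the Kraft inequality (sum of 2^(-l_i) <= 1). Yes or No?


Kraft sum = sum(2^(-l_i)) = 0.5898, need <= 1. Result: satisfied (a binary prefix-free code with these lengths exists)

Yes


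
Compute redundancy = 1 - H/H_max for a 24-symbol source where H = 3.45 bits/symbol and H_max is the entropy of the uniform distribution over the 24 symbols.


H_max = log2(K) = log2(24) = 4.585 bits/symbol. Redundancy = 1 - H/H_max = 1 - 3.45/4.585 = 1 - 0.7525 = 0.2475

0.2475


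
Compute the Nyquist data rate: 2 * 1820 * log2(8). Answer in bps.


Rate = 2 * B * log2(M) = 2 * 1820 * 3.0 = 10920.0

10920.0 bps


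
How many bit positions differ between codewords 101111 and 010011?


Count differing positions: ^ ^ ^ ^ . . = 4 differences

4


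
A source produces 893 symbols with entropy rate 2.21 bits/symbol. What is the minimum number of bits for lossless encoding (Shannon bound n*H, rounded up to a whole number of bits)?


Minimum bits >= n * H = 893 * 2.21 = 1973.53, rounded up to a whole number of bits = 1974

1974 bits


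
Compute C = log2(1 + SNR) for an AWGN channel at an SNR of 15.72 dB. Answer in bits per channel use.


SNR_linear = 10^(15.72/10) = 37.325; C = log2(1 + SNR_linear) = log2(1 + 37.325) = 5.2602

5.2602 bits/channel use


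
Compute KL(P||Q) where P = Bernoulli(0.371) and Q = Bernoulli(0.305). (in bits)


KL = p*log2(p/q) + (1-p)*log2((1-p)/(1-q)) = 0.371*log2(0.371/0.305) + 0.629*log2(0.629/0.695) = 0.0143

0.0143 bits


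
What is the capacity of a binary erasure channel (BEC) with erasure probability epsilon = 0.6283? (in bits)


C = 1 - epsilon = 1 - 0.6283 = 0.3717

0.3717 bits


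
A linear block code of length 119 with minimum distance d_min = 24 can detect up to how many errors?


Detection capability = d_min - 1 = 24 - 1 = 23

23 errors


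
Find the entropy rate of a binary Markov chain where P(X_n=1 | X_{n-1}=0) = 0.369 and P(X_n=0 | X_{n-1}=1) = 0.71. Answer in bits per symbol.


Stationary distribution: pi_0 = p10/(p01+p10) = 0.658, pi_1 = 0.342. Entropy rate H' = pi_0*H(p01) + pi_1*H(p10) = 0.658*0.9499 + 0.342*0.8687 = 0.9221

0.9221 bits/symbol


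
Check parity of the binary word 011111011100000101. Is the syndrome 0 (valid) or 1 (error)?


Syndrome = XOR of all bits = 0 XOR 1 XOR 1 XOR 1 XOR 1 XOR 1 XOR 0 XOR 1 XOR 1 XOR 1 XOR 0 XOR 0 XOR 0 XOR 0 XOR 0 XOR 1 XOR 0 XOR 1 = 0

0


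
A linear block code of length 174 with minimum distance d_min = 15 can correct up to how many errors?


Correction capability = floor((d-1)/2) = floor((15-1)/2) = 7

7 errors


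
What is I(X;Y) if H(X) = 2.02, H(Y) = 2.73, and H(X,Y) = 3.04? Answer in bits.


I(X;Y) = H(X) + H(Y) - H(X,Y) = 2.02 + 2.73 - 3.04 = 1.71

1.71 bits


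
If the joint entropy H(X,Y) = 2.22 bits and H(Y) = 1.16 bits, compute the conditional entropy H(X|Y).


H(X|Y) = H(X,Y) - H(Y) = 2.22 - 1.16 = 1.06

1.06 bits


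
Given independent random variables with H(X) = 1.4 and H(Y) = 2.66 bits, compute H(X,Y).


For independent variables, H(X,Y) = H(X) + H(Y) = 1.4 + 2.66 = 4.06

4.06 bits


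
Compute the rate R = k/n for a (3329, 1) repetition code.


Rate = k/n = 1/3329

1/3329


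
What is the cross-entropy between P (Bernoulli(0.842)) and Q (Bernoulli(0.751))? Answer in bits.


H(P,Q) = -p*log2(q) - (1-p)*log2(1-q). -0.842*log2(0.751) = 0.347843; -0.158*log2(0.249) = 0.316914. H(P,Q) = 0.347843 + 0.316914 = 0.6648

0.6648 bits


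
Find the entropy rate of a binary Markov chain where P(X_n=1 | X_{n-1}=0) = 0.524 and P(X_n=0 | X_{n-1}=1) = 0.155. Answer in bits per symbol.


Stationary distribution: pi_0 = p10/(p01+p10) = 0.2283, pi_1 = 0.7717. Entropy rate H' = pi_0*H(p01) + pi_1*H(p10) = 0.2283*0.9983 + 0.7717*0.6222 = 0.7081

0.7081 bits/symbol


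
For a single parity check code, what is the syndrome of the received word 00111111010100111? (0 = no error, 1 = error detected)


Syndrome = XOR of all bits = 0 XOR 0 XOR 1 XOR 1 XOR 1 XOR 1 XOR 1 XOR 1 XOR 0 XOR 1 XOR 0 XOR 1 XOR 0 XOR 0 XOR 1 XOR 1 XOR 1 = 1

1


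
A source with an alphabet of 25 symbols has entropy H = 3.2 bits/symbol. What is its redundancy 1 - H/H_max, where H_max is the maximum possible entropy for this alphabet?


H_max = log2(K) = log2(25) = 4.6439 bits/symbol. Redundancy = 1 - H/H_max = 1 - 3.2/4.6439 = 1 - 0.6891 = 0.3109

0.3109


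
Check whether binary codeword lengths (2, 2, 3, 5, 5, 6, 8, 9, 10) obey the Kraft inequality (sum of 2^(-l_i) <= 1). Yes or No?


Kraft sum = sum(2^(-l_i)) = 0.71, need <= 1. Result: satisfied (a binary prefix-free code with these lengths exists)

Yes


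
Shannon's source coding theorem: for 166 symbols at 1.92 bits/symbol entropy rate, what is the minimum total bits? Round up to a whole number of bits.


Minimum bits >= n * H = 166 * 1.92 = 318.72, rounded up to a whole number of bits = 319

319 bits


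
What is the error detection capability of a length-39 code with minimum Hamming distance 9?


Detection capability = d_min - 1 = 9 - 1 = 8

8 errors


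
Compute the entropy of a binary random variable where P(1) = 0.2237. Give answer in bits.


H = -p*log2(p) - (1-p)*log2(1-p). -0.2237*log2(0.2237) = 0.483273; -0.7763*log2(0.7763) = 0.283593. H = 0.483273 + 0.283593 = 0.7669

0.7669 bits


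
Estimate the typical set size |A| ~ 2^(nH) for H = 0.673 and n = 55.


log2|A_typical| = nH = 55 * 0.673 = 37.015, so |A_typical| ~ 2^37.015 = 1.389e+11

1.389e+11


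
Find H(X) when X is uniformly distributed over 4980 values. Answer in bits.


H = log2(n) = log2(4980) = 12.2819

12.2819 bits


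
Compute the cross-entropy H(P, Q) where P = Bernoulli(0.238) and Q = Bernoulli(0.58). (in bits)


H(P,Q) = -p*log2(q) - (1-p)*log2(1-q). -0.238*log2(0.58) = 0.187038; -0.762*log2(0.42) = 0.953673. H(P,Q) = 0.187038 + 0.953673 = 1.1407

1.1407 bits


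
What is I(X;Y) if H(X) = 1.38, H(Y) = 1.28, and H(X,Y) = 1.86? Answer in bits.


I(X;Y) = H(X) + H(Y) - H(X,Y) = 1.38 + 1.28 - 1.86 = 0.8

0.8 bits


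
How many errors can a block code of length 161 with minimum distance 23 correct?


Correction capability = floor((d-1)/2) = floor((23-1)/2) = 11

11 errors


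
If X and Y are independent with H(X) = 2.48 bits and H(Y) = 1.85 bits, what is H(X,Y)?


For independent variables, H(X,Y) = H(X) + H(Y) = 2.48 + 1.85 = 4.33

4.33 bits


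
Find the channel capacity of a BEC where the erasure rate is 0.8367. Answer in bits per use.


C = 1 - epsilon = 1 - 0.8367 = 0.1633

0.1633 bits


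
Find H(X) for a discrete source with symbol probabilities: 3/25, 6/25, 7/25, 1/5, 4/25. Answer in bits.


H = -sum(p_i * log2(p_i)). Terms: -(3/25)*log2(3/25) = 0.367067; -(6/25)*log2(6/25) = 0.494134; -(7/25)*log2(7/25) = 0.514220; -(1/5)*log2(1/5) = 0.464386; -(4/25)*log2(4/25) = 0.423017. H = 0.367067 + 0.494134 + 0.514220 + 0.464386 + 0.423017 = 2.2628

2.2628 bits


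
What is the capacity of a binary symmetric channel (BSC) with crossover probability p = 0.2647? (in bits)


H(p) = -p*log2(p) - (1-p)*log2(1-p) = -0.2647*log2(0.2647) - 0.7353*log2(0.7353) = 0.507581 + 0.326175 = 0.8338. C = 1 - H(p) = 1 - 0.8338 = 0.1662

0.1662 bits


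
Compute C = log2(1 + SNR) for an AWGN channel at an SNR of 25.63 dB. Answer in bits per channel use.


SNR_linear = 10^(25.63/10) = 365.5948; C = log2(1 + SNR_linear) = log2(1 + 365.5948) = 8.518

8.518 bits/channel use


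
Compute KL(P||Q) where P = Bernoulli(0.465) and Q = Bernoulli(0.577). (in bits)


KL = p*log2(p/q) + (1-p)*log2((1-p)/(1-q)) = 0.465*log2(0.465/0.577) + 0.535*log2(0.535/0.423) = 0.0365

0.0365 bits


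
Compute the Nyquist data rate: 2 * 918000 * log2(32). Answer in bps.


Rate = 2 * B * log2(M) = 2 * 918000 * 5.0 = 9180000.0

9180000.0 bps


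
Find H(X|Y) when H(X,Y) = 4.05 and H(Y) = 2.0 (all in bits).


H(X|Y) = H(X,Y) - H(Y) = 4.05 - 2.0 = 2.05

2.05 bits


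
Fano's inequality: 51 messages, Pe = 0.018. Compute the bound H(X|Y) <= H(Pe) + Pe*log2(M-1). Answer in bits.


H(Pe) = -Pe*log2(Pe) - (1-Pe)*log2(1-Pe) = -0.018*log2(0.018) - 0.982*log2(0.982) = 0.104325 + 0.025733 = 0.1301. Pe*log2(M-1) = 0.018*log2(50) = 0.101589. Bound = H(Pe) + Pe*log2(M-1) = 0.104325 + 0.025733 + 0.101589 = 0.2316

0.2316 bits


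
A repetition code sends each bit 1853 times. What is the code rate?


Rate = k/n = 1/1853

1/1853


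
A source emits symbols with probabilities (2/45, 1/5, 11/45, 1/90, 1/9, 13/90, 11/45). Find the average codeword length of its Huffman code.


Huffman construction (repeatedly merge the two least-probable nodes; each merge adds 1 bit to every symbol beneath it): 1/90 + 2/45 = 1/18; 1/18 + 1/9 = 1/6; 13/90 + 1/6 = 14/45; 1/5 + 11/45 = 4/9; 11/45 + 14/45 = 5/9; 4/9 + 5/9 = 1. Resulting codeword lengths (in the order the probabilities were given): (5, 2, 2, 5, 4, 3, 2). L_avg = sum(p_i * l_i) = 2/45*5 + 1/5*2 + 11/45*2 + 1/90*5 + 1/9*4 + 13/90*3 + 11/45*2 = 38/15 = 2.5333

2.5333 bits


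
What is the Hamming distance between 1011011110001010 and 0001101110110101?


Count differing positions: ^ . ^ . ^ ^ . . . . ^ ^ ^ ^ ^ ^ = 10 differences

10


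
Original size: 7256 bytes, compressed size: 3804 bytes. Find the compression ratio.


Ratio = original / compressed = 7256 / 3804 = 1.9075

1.9075


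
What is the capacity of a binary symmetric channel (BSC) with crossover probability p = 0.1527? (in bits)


H(p) = -p*log2(p) - (1-p)*log2(1-p) = -0.1527*log2(0.1527) - 0.8473*log2(0.8473) = 0.414005 + 0.202551 = 0.6166. C = 1 - H(p) = 1 - 0.6166 = 0.3834

0.3834 bits


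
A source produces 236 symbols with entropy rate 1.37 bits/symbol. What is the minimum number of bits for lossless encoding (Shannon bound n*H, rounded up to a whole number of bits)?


Minimum bits >= n * H = 236 * 1.37 = 323.32, rounded up to a whole number of bits = 324

324 bits


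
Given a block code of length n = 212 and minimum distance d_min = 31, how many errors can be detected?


Detection capability = d_min - 1 = 31 - 1 = 30

30 errors


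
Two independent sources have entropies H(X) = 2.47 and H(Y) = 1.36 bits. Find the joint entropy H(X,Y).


For independent variables, H(X,Y) = H(X) + H(Y) = 2.47 + 1.36 = 3.83

3.83 bits


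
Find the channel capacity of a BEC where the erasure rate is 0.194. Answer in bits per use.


C = 1 - epsilon = 1 - 0.194 = 0.806

0.806 bits


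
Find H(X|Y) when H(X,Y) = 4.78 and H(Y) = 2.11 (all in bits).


H(X|Y) = H(X,Y) - H(Y) = 4.78 - 2.11 = 2.67

2.67 bits


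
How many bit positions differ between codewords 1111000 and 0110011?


Count differing positions: ^ . . ^ . ^ ^ = 4 differences

4


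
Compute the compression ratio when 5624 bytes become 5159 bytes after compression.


Ratio = original / compressed = 5624 / 5159 = 1.0901

1.0901


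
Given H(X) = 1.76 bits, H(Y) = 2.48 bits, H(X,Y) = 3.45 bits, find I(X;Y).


I(X;Y) = H(X) + H(Y) - H(X,Y) = 1.76 + 2.48 - 3.45 = 0.79

0.79 bits


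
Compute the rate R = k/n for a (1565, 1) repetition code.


Rate = k/n = 1/1565

1/1565


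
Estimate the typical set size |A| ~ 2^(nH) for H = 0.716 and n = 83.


log2|A_typical| = nH = 83 * 0.716 = 59.428, so |A_typical| ~ 2^59.428 = 7.756e+17

7.756e+17


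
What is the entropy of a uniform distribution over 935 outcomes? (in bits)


H = log2(n) = log2(935) = 9.8688

9.8688 bits


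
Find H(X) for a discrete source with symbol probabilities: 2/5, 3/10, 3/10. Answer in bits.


H = -sum(p_i * log2(p_i)). Terms: -(2/5)*log2(2/5) = 0.528771; -(3/10)*log2(3/10) = 0.521090; -(3/10)*log2(3/10) = 0.521090. H = 0.528771 + 0.521090 + 0.521090 = 1.571

1.571 bits


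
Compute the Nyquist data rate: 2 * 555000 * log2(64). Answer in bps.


Rate = 2 * B * log2(M) = 2 * 555000 * 6.0 = 6660000.0

6660000.0 bps


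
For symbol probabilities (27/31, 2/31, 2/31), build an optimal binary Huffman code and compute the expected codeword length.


Huffman construction (repeatedly merge the two least-probable nodes; each merge adds 1 bit to every symbol beneath it): 2/31 + 2/31 = 4/31; 4/31 + 27/31 = 1. Resulting codeword lengths (in the order the probabilities were given): (1, 2, 2). L_avg = sum(p_i * l_i) = 27/31*1 + 2/31*2 + 2/31*2 = 35/31 = 1.129

1.129 bits


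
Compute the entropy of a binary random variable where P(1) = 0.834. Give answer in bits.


H = -p*log2(p) - (1-p)*log2(1-p). -0.834*log2(0.834) = 0.218409; -0.166*log2(0.166) = 0.430064. H = 0.218409 + 0.430064 = 0.6485

0.6485 bits


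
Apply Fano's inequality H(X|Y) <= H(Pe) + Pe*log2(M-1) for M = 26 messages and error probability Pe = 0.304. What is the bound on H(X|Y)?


H(Pe) = -Pe*log2(Pe) - (1-Pe)*log2(1-Pe) = -0.304*log2(0.304) - 0.696*log2(0.696) = 0.522228 + 0.363897 = 0.8861. Pe*log2(M-1) = 0.304*log2(25) = 1.411732. Bound = H(Pe) + Pe*log2(M-1) = 0.522228 + 0.363897 + 1.411732 = 2.2979

2.2979 bits


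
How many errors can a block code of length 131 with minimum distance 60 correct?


Correction capability = floor((d-1)/2) = floor((60-1)/2) = 29

29 errors


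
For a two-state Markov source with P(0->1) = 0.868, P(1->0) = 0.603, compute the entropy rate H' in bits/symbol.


Stationary distribution: pi_0 = p10/(p01+p10) = 0.4099, pi_1 = 0.5901. Entropy rate H' = pi_0*H(p01) + pi_1*H(p10) = 0.4099*0.5629 + 0.5901*0.9692 = 0.8026

0.8026 bits/symbol


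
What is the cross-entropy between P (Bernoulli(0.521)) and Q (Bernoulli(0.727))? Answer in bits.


H(P,Q) = -p*log2(q) - (1-p)*log2(1-q). -0.521*log2(0.727) = 0.239646; -0.479*log2(0.273) = 0.897180. H(P,Q) = 0.239646 + 0.897180 = 1.1368

1.1368 bits


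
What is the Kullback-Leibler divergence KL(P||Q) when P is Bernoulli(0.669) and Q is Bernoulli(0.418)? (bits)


KL = p*log2(p/q) + (1-p)*log2((1-p)/(1-q)) = 0.669*log2(0.669/0.418) + 0.331*log2(0.331/0.582) = 0.1844

0.1844 bits


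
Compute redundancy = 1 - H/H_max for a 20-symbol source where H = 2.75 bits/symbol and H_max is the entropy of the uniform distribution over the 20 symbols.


H_max = log2(K) = log2(20) = 4.3219 bits/symbol. Redundancy = 1 - H/H_max = 1 - 2.75/4.3219 = 1 - 0.6363 = 0.3637

0.3637


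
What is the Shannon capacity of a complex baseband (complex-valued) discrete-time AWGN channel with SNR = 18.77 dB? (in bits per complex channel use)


SNR_linear = 10^(18.77/10) = 75.3356; C = log2(1 + SNR_linear) = log2(1 + 75.3356) = 6.2543

6.2543 bits/channel use


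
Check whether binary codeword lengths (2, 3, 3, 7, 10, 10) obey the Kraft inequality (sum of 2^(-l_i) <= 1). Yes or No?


Kraft sum = sum(2^(-l_i)) = 0.5098, need <= 1. Result: satisfied (a binary prefix-free code with these lengths exists)

Yes


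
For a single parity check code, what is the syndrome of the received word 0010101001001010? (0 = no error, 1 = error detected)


Syndrome = XOR of all bits = 0 XOR 0 XOR 1 XOR 0 XOR 1 XOR 0 XOR 1 XOR 0 XOR 0 XOR 1 XOR 0 XOR 0 XOR 1 XOR 0 XOR 1 XOR 0 = 0

0


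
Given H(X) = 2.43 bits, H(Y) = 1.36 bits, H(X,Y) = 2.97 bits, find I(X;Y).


I(X;Y) = H(X) + H(Y) - H(X,Y) = 2.43 + 1.36 - 2.97 = 0.82

0.82 bits


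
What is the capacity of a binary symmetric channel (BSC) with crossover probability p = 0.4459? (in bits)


H(p) = -p*log2(p) - (1-p)*log2(1-p) = -0.4459*log2(0.4459) - 0.5541*log2(0.5541) = 0.519566 + 0.471972 = 0.9915. C = 1 - H(p) = 1 - 0.9915 = 0.0085

0.0085 bits


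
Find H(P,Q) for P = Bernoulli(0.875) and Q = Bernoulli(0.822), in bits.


H(P,Q) = -p*log2(q) - (1-p)*log2(1-q). -0.875*log2(0.822) = 0.247441; -0.125*log2(0.178) = 0.311256. H(P,Q) = 0.247441 + 0.311256 = 0.5587

0.5587 bits


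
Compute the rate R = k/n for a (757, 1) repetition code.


Rate = k/n = 1/757

1/757


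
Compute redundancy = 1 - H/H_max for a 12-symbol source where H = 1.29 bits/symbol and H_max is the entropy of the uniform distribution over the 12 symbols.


H_max = log2(K) = log2(12) = 3.585 bits/symbol. Redundancy = 1 - H/H_max = 1 - 1.29/3.585 = 1 - 0.3598 = 0.6402

0.6402


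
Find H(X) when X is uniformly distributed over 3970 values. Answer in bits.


H = log2(n) = log2(3970) = 11.9549

11.9549 bits


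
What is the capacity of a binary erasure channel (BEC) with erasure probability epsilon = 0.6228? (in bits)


C = 1 - epsilon = 1 - 0.6228 = 0.3772

0.3772 bits


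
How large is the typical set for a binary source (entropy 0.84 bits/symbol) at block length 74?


log2|A_typical| = nH = 74 * 0.84 = 62.16, so |A_typical| ~ 2^62.16 = 5.153e+18

5.153e+18


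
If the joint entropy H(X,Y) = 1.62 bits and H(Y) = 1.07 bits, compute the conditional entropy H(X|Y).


H(X|Y) = H(X,Y) - H(Y) = 1.62 - 1.07 = 0.55

0.55 bits


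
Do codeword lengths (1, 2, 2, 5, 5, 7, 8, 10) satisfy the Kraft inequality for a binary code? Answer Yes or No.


Kraft sum = sum(2^(-l_i)) = 1.0752, need <= 1. Result: violated (a binary prefix-free code with these lengths cannot exist)

No


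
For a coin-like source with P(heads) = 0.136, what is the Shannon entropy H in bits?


H = -p*log2(p) - (1-p)*log2(1-p). -0.136*log2(0.136) = 0.391452; -0.864*log2(0.864) = 0.182215. H = 0.391452 + 0.182215 = 0.5737

0.5737 bits


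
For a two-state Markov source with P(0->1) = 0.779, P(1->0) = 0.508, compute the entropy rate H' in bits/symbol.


Stationary distribution: pi_0 = p10/(p01+p10) = 0.3947, pi_1 = 0.6053. Entropy rate H' = pi_0*H(p01) + pi_1*H(p10) = 0.3947*0.762 + 0.6053*0.9998 = 0.9059

0.9059 bits/symbol


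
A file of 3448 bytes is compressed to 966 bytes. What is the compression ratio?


Ratio = original / compressed = 3448 / 966 = 3.5694

3.5694


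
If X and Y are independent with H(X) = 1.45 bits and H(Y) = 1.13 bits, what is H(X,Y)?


For independent variables, H(X,Y) = H(X) + H(Y) = 1.45 + 1.13 = 2.58

2.58 bits


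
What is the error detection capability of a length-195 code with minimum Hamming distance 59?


Detection capability = d_min - 1 = 59 - 1 = 58

58 errors


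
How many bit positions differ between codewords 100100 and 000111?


Count differing positions: ^ . . . ^ ^ = 3 differences

3


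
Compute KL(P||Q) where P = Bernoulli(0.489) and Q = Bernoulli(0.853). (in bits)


KL = p*log2(p/q) + (1-p)*log2((1-p)/(1-q)) = 0.489*log2(0.489/0.853) + 0.511*log2(0.511/0.147) = 0.526

0.526 bits


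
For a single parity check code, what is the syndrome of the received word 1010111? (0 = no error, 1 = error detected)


Syndrome = XOR of all bits = 1 XOR 0 XOR 1 XOR 0 XOR 1 XOR 1 XOR 1 = 1

1


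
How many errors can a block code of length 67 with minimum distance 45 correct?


Correction capability = floor((d-1)/2) = floor((45-1)/2) = 22

22 errors


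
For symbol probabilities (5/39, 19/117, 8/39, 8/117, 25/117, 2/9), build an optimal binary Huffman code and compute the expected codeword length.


Huffman construction (repeatedly merge the two least-probable nodes; each merge adds 1 bit to every symbol beneath it): 8/117 + 5/39 = 23/117; 19/117 + 23/117 = 14/39; 8/39 + 25/117 = 49/117; 2/9 + 14/39 = 68/117; 49/117 + 68/117 = 1. Resulting codeword lengths (in the order the probabilities were given): (4, 3, 2, 4, 2, 2). L_avg = sum(p_i * l_i) = 5/39*4 + 19/117*3 + 8/39*2 + 8/117*4 + 25/117*2 + 2/9*2 = 23/9 = 2.5556

2.5556 bits


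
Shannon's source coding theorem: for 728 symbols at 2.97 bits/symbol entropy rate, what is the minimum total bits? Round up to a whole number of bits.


Minimum bits >= n * H = 728 * 2.97 = 2162.16, rounded up to a whole number of bits = 2163

2163 bits


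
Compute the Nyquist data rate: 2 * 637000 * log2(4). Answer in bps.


Rate = 2 * B * log2(M) = 2 * 637000 * 2.0 = 2548000.0

2548000.0 bps


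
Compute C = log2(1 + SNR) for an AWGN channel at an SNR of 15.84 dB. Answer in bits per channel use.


SNR_linear = 10^(15.84/10) = 38.3707; C = log2(1 + SNR_linear) = log2(1 + 38.3707) = 5.2991

5.2991 bits/channel use


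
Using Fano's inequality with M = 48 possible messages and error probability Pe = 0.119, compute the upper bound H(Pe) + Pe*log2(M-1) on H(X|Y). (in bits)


H(Pe) = -Pe*log2(Pe) - (1-Pe)*log2(1-Pe) = -0.119*log2(0.119) - 0.881*log2(0.881) = 0.365445 + 0.161035 = 0.5265. Pe*log2(M-1) = 0.119*log2(47) = 0.660996. Bound = H(Pe) + Pe*log2(M-1) = 0.365445 + 0.161035 + 0.660996 = 1.1875

1.1875 bits


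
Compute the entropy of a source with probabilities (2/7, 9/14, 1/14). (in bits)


H = -sum(p_i * log2(p_i)). Terms: -(2/7)*log2(2/7) = 0.516387; -(9/14)*log2(9/14) = 0.409776; -(1/14)*log2(1/14) = 0.271954. H = 0.516387 + 0.409776 + 0.271954 = 1.1981

1.1981 bits


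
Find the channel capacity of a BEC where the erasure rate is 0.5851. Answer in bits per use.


C = 1 - epsilon = 1 - 0.5851 = 0.4149

0.4149 bits


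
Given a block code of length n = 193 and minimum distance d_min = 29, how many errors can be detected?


Detection capability = d_min - 1 = 29 - 1 = 28

28 errors


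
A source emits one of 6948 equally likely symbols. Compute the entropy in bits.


H = log2(n) = log2(6948) = 12.7624

12.7624 bits


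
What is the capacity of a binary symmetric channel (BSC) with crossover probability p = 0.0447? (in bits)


H(p) = -p*log2(p) - (1-p)*log2(1-p) = -0.0447*log2(0.0447) - 0.9553*log2(0.9553) = 0.200416 + 0.063025 = 0.2634. C = 1 - H(p) = 1 - 0.2634 = 0.7366

0.7366 bits


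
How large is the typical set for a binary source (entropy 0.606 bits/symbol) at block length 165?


log2|A_typical| = nH = 165 * 0.606 = 99.99, so |A_typical| ~ 2^99.99 = 1.259e+30

1.259e+30


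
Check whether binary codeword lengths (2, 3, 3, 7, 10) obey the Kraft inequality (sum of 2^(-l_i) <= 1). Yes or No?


Kraft sum = sum(2^(-l_i)) = 0.5088, need <= 1. Result: satisfied (a binary prefix-free code with these lengths exists)

Yes


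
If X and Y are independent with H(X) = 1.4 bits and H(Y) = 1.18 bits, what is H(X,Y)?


For independent variables, H(X,Y) = H(X) + H(Y) = 1.4 + 1.18 = 2.58

2.58 bits


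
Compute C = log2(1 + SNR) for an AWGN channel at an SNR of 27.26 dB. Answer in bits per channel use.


SNR_linear = 10^(27.26/10) = 532.1083; C = log2(1 + SNR_linear) = log2(1 + 532.1083) = 9.0583

9.0583 bits/channel use


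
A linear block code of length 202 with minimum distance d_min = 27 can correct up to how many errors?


Correction capability = floor((d-1)/2) = floor((27-1)/2) = 13

13 errors


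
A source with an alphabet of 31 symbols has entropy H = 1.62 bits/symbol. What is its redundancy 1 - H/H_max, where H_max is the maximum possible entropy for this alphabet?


H_max = log2(K) = log2(31) = 4.9542 bits/symbol. Redundancy = 1 - H/H_max = 1 - 1.62/4.9542 = 1 - 0.327 = 0.673

0.673


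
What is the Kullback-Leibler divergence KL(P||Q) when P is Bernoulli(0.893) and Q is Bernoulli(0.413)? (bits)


KL = p*log2(p/q) + (1-p)*log2((1-p)/(1-q)) = 0.893*log2(0.893/0.413) + 0.107*log2(0.107/0.587) = 0.7307

0.7307 bits


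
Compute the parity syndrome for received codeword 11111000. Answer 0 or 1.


Syndrome = XOR of all bits = 1 XOR 1 XOR 1 XOR 1 XOR 1 XOR 0 XOR 0 XOR 0 = 1

1


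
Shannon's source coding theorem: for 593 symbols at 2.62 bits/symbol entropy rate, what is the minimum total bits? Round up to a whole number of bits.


Minimum bits >= n * H = 593 * 2.62 = 1553.66, rounded up to a whole number of bits = 1554

1554 bits


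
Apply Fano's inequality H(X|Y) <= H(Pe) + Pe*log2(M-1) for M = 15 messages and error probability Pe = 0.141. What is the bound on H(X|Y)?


H(Pe) = -Pe*log2(Pe) - (1-Pe)*log2(1-Pe) = -0.141*log2(0.141) - 0.859*log2(0.859) = 0.398499 + 0.188353 = 0.5869. Pe*log2(M-1) = 0.141*log2(14) = 0.536837. Bound = H(Pe) + Pe*log2(M-1) = 0.398499 + 0.188353 + 0.536837 = 1.1237

1.1237 bits


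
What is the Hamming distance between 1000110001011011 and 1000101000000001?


Count differing positions: . . . . . ^ ^ . . ^ . ^ ^ . ^ . = 6 differences

6


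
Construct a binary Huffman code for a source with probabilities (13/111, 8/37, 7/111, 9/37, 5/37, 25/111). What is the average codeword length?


Huffman construction (repeatedly merge the two least-probable nodes; each merge adds 1 bit to every symbol beneath it): 7/111 + 13/111 = 20/111; 5/37 + 20/111 = 35/111; 8/37 + 25/111 = 49/111; 9/37 + 35/111 = 62/111; 49/111 + 62/111 = 1. Resulting codeword lengths (in the order the probabilities were given): (4, 2, 4, 2, 3, 2). L_avg = sum(p_i * l_i) = 13/111*4 + 8/37*2 + 7/111*4 + 9/37*2 + 5/37*3 + 25/111*2 = 277/111 = 2.4955

2.4955 bits


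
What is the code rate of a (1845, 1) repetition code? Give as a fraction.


Rate = k/n = 1/1845

1/1845


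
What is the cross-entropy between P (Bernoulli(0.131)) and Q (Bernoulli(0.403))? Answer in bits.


H(P,Q) = -p*log2(q) - (1-p)*log2(1-q). -0.131*log2(0.403) = 0.171760; -0.869*log2(0.597) = 0.646707. H(P,Q) = 0.171760 + 0.646707 = 0.8185

0.8185 bits


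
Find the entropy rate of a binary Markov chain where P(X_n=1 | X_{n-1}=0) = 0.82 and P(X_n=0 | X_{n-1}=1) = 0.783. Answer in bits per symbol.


Stationary distribution: pi_0 = p10/(p01+p10) = 0.4885, pi_1 = 0.5115. Entropy rate H' = pi_0*H(p01) + pi_1*H(p10) = 0.4885*0.6801 + 0.5115*0.7547 = 0.7182

0.7182 bits/symbol


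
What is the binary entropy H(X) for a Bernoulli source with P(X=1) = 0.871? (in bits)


H = -p*log2(p) - (1-p)*log2(1-p). -0.871*log2(0.871) = 0.173551; -0.129*log2(0.129) = 0.381138. H = 0.173551 + 0.381138 = 0.5547

0.5547 bits


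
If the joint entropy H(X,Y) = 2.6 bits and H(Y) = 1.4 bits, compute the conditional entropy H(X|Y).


H(X|Y) = H(X,Y) - H(Y) = 2.6 - 1.4 = 1.2

1.2 bits


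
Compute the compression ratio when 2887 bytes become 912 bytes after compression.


Ratio = original / compressed = 2887 / 912 = 3.1656

3.1656


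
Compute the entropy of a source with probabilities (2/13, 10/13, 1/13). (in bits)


H = -sum(p_i * log2(p_i)). Terms: -(2/13)*log2(2/13) = 0.415452; -(10/13)*log2(10/13) = 0.291163; -(1/13)*log2(1/13) = 0.284649. H = 0.415452 + 0.291163 + 0.284649 = 0.9913

0.9913 bits


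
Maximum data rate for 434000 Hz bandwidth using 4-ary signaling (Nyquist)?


Rate = 2 * B * log2(M) = 2 * 434000 * 2.0 = 1736000.0

1736000.0 bps


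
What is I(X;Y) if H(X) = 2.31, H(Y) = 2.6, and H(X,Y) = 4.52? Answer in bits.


I(X;Y) = H(X) + H(Y) - H(X,Y) = 2.31 + 2.6 - 4.52 = 0.39

0.39 bits


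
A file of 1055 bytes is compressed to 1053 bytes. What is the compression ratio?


Ratio = original / compressed = 1055 / 1053 = 1.0019

1.0019


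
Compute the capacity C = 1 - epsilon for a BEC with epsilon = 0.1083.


C = 1 - epsilon = 1 - 0.1083 = 0.8917

0.8917 bits


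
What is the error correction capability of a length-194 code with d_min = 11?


Correction capability = floor((d-1)/2) = floor((11-1)/2) = 5

5 errors


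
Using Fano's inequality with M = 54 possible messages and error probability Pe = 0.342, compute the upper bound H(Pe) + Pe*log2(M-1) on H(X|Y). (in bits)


H(Pe) = -Pe*log2(Pe) - (1-Pe)*log2(1-Pe) = -0.342*log2(0.342) - 0.658*log2(0.658) = 0.529393 + 0.397327 = 0.9267. Pe*log2(M-1) = 0.342*log2(53) = 1.958949. Bound = H(Pe) + Pe*log2(M-1) = 0.529393 + 0.397327 + 1.958949 = 2.8857

2.8857 bits


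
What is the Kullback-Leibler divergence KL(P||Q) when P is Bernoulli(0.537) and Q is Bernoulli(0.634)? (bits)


KL = p*log2(p/q) + (1-p)*log2((1-p)/(1-q)) = 0.537*log2(0.537/0.634) + 0.463*log2(0.463/0.366) = 0.0284

0.0284 bits


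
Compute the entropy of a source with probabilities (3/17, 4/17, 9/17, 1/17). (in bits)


H = -sum(p_i * log2(p_i)). Terms: -(3/17)*log2(3/17) = 0.441618; -(4/17)*log2(4/17) = 0.491168; -(9/17)*log2(9/17) = 0.485755; -(1/17)*log2(1/17) = 0.240439. H = 0.441618 + 0.491168 + 0.485755 + 0.240439 = 1.659

1.659 bits


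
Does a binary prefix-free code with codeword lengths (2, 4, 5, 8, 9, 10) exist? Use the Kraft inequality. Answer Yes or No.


Kraft sum = sum(2^(-l_i)) = 0.3506, need <= 1. Result: satisfied (a binary prefix-free code with these lengths exists)

Yes


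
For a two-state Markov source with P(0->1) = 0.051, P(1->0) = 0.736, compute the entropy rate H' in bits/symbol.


Stationary distribution: pi_0 = p10/(p01+p10) = 0.9352, pi_1 = 0.0648. Entropy rate H' = pi_0*H(p01) + pi_1*H(p10) = 0.9352*0.2906 + 0.0648*0.8327 = 0.3258

0.3258 bits/symbol


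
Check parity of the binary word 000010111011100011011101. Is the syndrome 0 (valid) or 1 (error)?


Syndrome = XOR of all bits = 0 XOR 0 XOR 0 XOR 0 XOR 1 XOR 0 XOR 1 XOR 1 XOR 1 XOR 0 XOR 1 XOR 1 XOR 1 XOR 0 XOR 0 XOR 0 XOR 1 XOR 1 XOR 0 XOR 1 XOR 1 XOR 1 XOR 0 XOR 1 = 1

1


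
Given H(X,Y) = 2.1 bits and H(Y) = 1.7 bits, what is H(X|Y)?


H(X|Y) = H(X,Y) - H(Y) = 2.1 - 1.7 = 0.4

0.4 bits


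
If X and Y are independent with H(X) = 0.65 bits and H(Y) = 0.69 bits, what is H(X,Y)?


For independent variables, H(X,Y) = H(X) + H(Y) = 0.65 + 0.69 = 1.34

1.34 bits


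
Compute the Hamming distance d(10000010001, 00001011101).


Count differing positions: ^ . . . ^ . . ^ ^ . . = 4 differences

4


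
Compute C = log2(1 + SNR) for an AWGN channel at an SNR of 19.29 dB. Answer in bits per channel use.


SNR_linear = 10^(19.29/10) = 84.918; C = log2(1 + SNR_linear) = log2(1 + 84.918) = 6.4249

6.4249 bits/channel use


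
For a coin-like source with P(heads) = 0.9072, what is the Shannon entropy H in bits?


H = -p*log2(p) - (1-p)*log2(1-p). -0.9072*log2(0.9072) = 0.127468; -0.0928*log2(0.0928) = 0.318279. H = 0.127468 + 0.318279 = 0.4457

0.4457 bits


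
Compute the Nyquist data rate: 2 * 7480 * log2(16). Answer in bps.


Rate = 2 * B * log2(M) = 2 * 7480 * 4.0 = 59840.0

59840.0 bps


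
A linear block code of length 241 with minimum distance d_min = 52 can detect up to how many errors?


Detection capability = d_min - 1 = 52 - 1 = 51

51 errors


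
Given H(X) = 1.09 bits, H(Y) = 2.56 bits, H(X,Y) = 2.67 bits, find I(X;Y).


I(X;Y) = H(X) + H(Y) - H(X,Y) = 1.09 + 2.56 - 2.67 = 0.98

0.98 bits


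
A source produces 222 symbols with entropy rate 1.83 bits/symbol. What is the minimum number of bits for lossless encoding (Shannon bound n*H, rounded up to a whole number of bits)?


Minimum bits >= n * H = 222 * 1.83 = 406.26, rounded up to a whole number of bits = 407

407 bits


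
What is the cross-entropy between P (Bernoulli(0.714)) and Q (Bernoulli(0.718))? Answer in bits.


H(P,Q) = -p*log2(q) - (1-p)*log2(1-q). -0.714*log2(0.718) = 0.341252; -0.286*log2(0.282) = 0.522303. H(P,Q) = 0.341252 + 0.522303 = 0.8636

0.8636 bits


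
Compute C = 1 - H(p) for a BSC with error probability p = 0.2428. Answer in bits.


H(p) = -p*log2(p) - (1-p)*log2(1-p) = -0.2428*log2(0.2428) - 0.7572*log2(0.7572) = 0.495836 + 0.303829 = 0.7997. C = 1 - H(p) = 1 - 0.7997 = 0.2003

0.2003 bits


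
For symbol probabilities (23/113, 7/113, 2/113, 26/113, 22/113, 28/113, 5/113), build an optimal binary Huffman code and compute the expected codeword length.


Huffman construction (repeatedly merge the two least-probable nodes; each merge adds 1 bit to every symbol beneath it): 2/113 + 5/113 = 7/113; 7/113 + 7/113 = 14/113; 14/113 + 22/113 = 36/113; 23/113 + 26/113 = 49/113; 28/113 + 36/113 = 64/113; 49/113 + 64/113 = 1. Resulting codeword lengths (in the order the probabilities were given): (2, 4, 5, 2, 3, 2, 5). L_avg = sum(p_i * l_i) = 23/113*2 + 7/113*4 + 2/113*5 + 26/113*2 + 22/113*3 + 28/113*2 + 5/113*5 = 283/113 = 2.5044

2.5044 bits


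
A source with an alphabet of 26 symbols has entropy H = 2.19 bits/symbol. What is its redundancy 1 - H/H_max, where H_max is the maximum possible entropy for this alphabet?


H_max = log2(K) = log2(26) = 4.7004 bits/symbol. Redundancy = 1 - H/H_max = 1 - 2.19/4.7004 = 1 - 0.4659 = 0.5341

0.5341


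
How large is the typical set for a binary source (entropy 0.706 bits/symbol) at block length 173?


log2|A_typical| = nH = 173 * 0.706 = 122.138, so |A_typical| ~ 2^122.138 = 5.851e+36

5.851e+36


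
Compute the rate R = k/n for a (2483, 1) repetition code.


Rate = k/n = 1/2483

1/2483


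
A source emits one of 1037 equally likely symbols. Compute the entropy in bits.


H = log2(n) = log2(1037) = 10.0182

10.0182 bits


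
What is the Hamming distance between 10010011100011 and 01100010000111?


Count differing positions: ^ ^ ^ ^ . . . ^ ^ . . ^ . . = 7 differences

7


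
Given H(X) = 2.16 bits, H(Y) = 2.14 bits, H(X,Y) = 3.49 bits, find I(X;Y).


I(X;Y) = H(X) + H(Y) - H(X,Y) = 2.16 + 2.14 - 3.49 = 0.81

0.81 bits


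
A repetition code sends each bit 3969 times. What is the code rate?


Rate = k/n = 1/3969

1/3969


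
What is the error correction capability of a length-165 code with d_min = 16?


Correction capability = floor((d-1)/2) = floor((16-1)/2) = 7

7 errors


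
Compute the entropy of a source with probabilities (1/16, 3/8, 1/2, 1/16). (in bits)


H = -sum(p_i * log2(p_i)). Terms: -(1/16)*log2(1/16) = 0.250000; -(3/8)*log2(3/8) = 0.530639; -(1/2)*log2(1/2) = 0.500000; -(1/16)*log2(1/16) = 0.250000. H = 0.250000 + 0.530639 + 0.500000 + 0.250000 = 1.5306

1.5306 bits
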